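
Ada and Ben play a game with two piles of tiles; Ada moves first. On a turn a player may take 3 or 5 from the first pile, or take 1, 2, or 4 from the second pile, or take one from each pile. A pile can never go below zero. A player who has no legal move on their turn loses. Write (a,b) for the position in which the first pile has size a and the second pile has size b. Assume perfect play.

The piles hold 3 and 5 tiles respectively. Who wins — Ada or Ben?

Label each position W (a win for the player to move) or L (a loss). A position with no legal move is L; any other position is W exactly when some move reaches an L, and L when every move reaches a W.
No move ever increases a pile, so every position that can arise here has a ≤ 3 and b ≤ 5; it is enough to label the cells with 0 ≤ a ≤ 3 and 0 ≤ b ≤ 5.
Every move lowers a or b (never raises either), so fill the grid row by row in increasing a, and left to right within a row: each cell's successors are then already labelled.
      b=0  b=1  b=2  b=3  b=4  b=5
a=0:    L    W    W    L    W    W
a=1:    L    W    W    L    W    W
a=2:    L    W    W    L    W    W
a=3:    W    W    L    W    W    L
Cells with no legal move (terminal, hence L): (0,0), (1,0), (2,0).
The remaining L cells, each justified by listing all of its moves:
(0,3): only reaches (0,2)(W), (0,1)(W), all W → L
(1,3): only reaches (1,2)(W), (1,1)(W), (0,2)(W), all W → L
(2,3): only reaches (2,2)(W), (2,1)(W), (1,2)(W), all W → L
(3,2): only reaches (0,2)(W), (3,1)(W), (3,0)(W), (2,1)(W), all W → L
(3,5): only reaches (0,5)(W), (3,4)(W), (3,3)(W), (3,1)(W), (2,4)(W), all W → L
Every other cell has at least one move into one of the L cells above, so it is W.
The starting position (3,5) is L: whatever Ada does, the opponent receives a W position.

Ben wins.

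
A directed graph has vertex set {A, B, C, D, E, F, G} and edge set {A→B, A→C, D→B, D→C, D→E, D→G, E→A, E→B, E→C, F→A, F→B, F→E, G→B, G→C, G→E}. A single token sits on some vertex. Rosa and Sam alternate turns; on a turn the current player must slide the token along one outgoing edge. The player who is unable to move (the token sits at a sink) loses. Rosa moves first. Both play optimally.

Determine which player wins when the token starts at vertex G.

Rosa wins.

Compute win/loss labels from the base case upward. A position with no move is L. Any other position is W if it can reach an L in one move, else L.
Every edge goes from a vertex to one that appears earlier in the order C, B, A, E, G, F, D, so processing vertices in that order labels each vertex after all of its successors.
C: no outgoing edge → L
B: no outgoing edge → L
A: →B(L), so W
E: →B(L), so W
G: →B(L), so W
F: →B(L), so W
D: →B(L), so W
The starting position G is W: Rosa should move to B, handing over an L position.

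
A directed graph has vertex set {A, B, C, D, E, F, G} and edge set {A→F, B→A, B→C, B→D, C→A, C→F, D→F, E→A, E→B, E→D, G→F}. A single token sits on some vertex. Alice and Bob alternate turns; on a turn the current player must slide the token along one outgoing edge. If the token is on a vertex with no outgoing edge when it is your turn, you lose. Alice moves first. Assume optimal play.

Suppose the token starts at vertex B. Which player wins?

Bob wins.

Use the standard recursion: the mover loses at a terminal position; elsewhere, the mover wins exactly when some move hands the opponent an L position.
Every edge goes from a vertex to one that appears earlier in the order F, A, C, D, B, E, G, so processing vertices in that order labels each vertex after all of its successors.
F: no outgoing edge → L
A: can move to F, which is L ⇒ W
C: can move to F, which is L ⇒ W
D: can move to F, which is L ⇒ W
B: moves to D(W), C(W), A(W); every one is W ⇒ L
E: can move to B, which is L ⇒ W
G: can move to F, which is L ⇒ W
Every move from B reaches a W position, so the mover loses.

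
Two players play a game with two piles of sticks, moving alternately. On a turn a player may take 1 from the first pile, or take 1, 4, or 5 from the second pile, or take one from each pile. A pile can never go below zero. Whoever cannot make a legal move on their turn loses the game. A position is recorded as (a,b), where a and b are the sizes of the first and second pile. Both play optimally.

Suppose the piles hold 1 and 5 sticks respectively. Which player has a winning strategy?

Work bottom-up. With no move the player to move loses. Otherwise the position is W if at least one move leads to an L position for the opponent, and L if every move leads to a W.
No move ever increases a pile, so every position that can arise here has a ≤ 1 and b ≤ 5; it is enough to label the cells with 0 ≤ a ≤ 1 and 0 ≤ b ≤ 5.
Every move lowers a or b (never raises either), so fill the grid row by row in increasing a, and left to right within a row: each cell's successors are then already labelled.
      b=0  b=1  b=2  b=3  b=4  b=5
a=0:    L    W    L    W    W    W
a=1:    W    W    W    W    L    W
Cells with no legal move (terminal, hence L): (0,0).
The remaining L cells, each justified by listing all of its moves:
(0,2): L (sole option (0,1)(W) is W)
(1,4): L (options (0,4)(W), (1,3)(W), (1,0)(W), (0,3)(W) are all W)
Every other cell has at least one move into one of the L cells above, so it is W.
From (1,5) the player to move can move to (1,4), reaching an L position.

The first player wins.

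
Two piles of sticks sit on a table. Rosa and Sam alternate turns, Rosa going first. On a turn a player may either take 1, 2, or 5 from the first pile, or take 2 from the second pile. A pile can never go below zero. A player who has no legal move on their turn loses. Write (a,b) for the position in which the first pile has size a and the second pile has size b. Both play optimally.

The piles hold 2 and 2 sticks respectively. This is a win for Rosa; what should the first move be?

Positions with no move are L. A position that does have a move is losing for the player to move precisely when every available move leads to a winning position for the opponent. Fill in the labels:
No move ever increases a pile, so every position that can arise here has a ≤ 2 and b ≤ 2; it is enough to label the cells with 0 ≤ a ≤ 2 and 0 ≤ b ≤ 2.
Every move lowers a or b (never raises either), so fill the grid row by row in increasing a, and left to right within a row: each cell's successors are then already labelled.
      b=0  b=1  b=2
a=0:    L    L    W
a=1:    W    W    L
a=2:    W    W    W
Cells with no legal move (terminal, hence L): (0,0), (0,1).
The remaining L cells, each justified by listing all of its moves:
(1,2): moves to (0,2)(W), (1,0)(W); every one is W ⇒ L
Every other cell has at least one move into one of the L cells above, so it is W.
From (2,2), the L positions reachable in one move are: (1,2).

Move to (1,2).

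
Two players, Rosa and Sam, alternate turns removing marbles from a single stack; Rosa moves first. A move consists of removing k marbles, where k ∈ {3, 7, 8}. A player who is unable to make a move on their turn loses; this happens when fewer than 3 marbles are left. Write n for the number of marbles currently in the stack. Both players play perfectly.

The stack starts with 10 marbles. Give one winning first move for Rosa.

Use the standard recursion: the mover loses at a terminal position; elsewhere, the mover wins exactly when some move hands the opponent an L position.
n=0: no move → L
n=1: no move → L
n=2: no move → L
n=3: →0(L), so W
n=4: →1(L), so W
n=5: →2(L), so W
n=6: →3(W) only, which is W, so L
n=7: →0(L), so W
n=8: →1(L), so W
n=9: →6(L), so W
n=10: →2(L), so W
From 10, the L positions reachable in one move are: 2.

Remove 8, leaving 2.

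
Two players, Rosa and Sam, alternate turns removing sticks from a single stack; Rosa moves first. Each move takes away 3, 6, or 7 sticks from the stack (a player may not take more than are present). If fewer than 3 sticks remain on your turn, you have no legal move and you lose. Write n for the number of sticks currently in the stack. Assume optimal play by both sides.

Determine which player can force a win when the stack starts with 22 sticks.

Sam wins.

Compute win/loss labels from the base case upward. A position with no move is L. Any other position is W if it can reach an L in one move, else L.
n=0: no move → L
n=1: no move → L
n=2: no move → L
n=3: →0(L), so W
n=4: →1(L), so W
n=5: →2(L), so W
n=6: →0(L), so W
n=7: →1(L), so W
n=8: →2(L), so W
n=9: →2(L), so W
n=10: →7(W), 4(W), 3(W) — all W, so L
n=11: →8(W), 5(W), 4(W) — all W, so L
n=12: →9(W), 6(W), 5(W) — all W, so L
n=13: →10(L), so W
n=14: →11(L), so W
n=15: →12(L), so W
n=16: →10(L), so W
n=17: →11(L), so W
n=18: →12(L), so W
n=19: →12(L), so W
n=20: →17(W), 14(W), 13(W) — all W, so L
n=21: →18(W), 15(W), 14(W) — all W, so L
n=22: →19(W), 16(W), 15(W) — all W, so L
The starting position 22 is L: whatever Rosa does, the opponent receives a W position.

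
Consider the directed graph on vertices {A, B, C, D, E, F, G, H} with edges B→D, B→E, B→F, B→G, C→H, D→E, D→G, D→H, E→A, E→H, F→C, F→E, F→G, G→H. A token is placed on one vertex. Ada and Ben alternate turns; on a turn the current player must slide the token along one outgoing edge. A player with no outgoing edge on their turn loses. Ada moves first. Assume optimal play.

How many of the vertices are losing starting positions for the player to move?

Use the standard recursion: the mover loses at a terminal position; elsewhere, the mover wins exactly when some move hands the opponent an L position.
Every edge goes from a vertex to one that appears earlier in the order A, H, E, C, G, F, D, B, so processing vertices in that order labels each vertex after all of its successors.
A: no outgoing edge → L
H: no outgoing edge → L
E: W (go to H, an L position)
C: W (go to H, an L position)
G: W (go to H, an L position)
F: L (options G(W), C(W), E(W) are all W)
D: W (go to H, an L position)
B: W (go to F, an L position)
The L vertices are A, F, H; that is 3 in all.

3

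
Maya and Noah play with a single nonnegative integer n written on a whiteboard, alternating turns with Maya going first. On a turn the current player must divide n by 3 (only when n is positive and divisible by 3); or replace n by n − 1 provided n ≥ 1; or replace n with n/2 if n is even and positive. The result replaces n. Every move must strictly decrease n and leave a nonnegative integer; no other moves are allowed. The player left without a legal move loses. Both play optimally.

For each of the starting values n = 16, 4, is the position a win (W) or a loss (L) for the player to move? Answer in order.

16: L, 4: W

Work bottom-up. With no move the player to move loses. Otherwise the position is W if at least one move leads to an L position for the opponent, and L if every move leads to a W.
n=0: no move → L
n=1: →0(L), so W
n=2: →1(W) only, which is W, so L
n=3: →2(L), so W
n=4: →2(L), so W
n=5: →4(W) only, which is W, so L
n=6: →2(L), so W
n=7: →6(W) only, which is W, so L
n=8: →7(L), so W
n=9: →3(W), 8(W) — all W, so L
n=10: →5(L), so W
n=11: →10(W) only, which is W, so L
n=12: →11(L), so W
n=13: →12(W) only, which is W, so L
n=14: →7(L), so W
n=15: →5(L), so W
n=16: →8(W), 15(W) — all W, so L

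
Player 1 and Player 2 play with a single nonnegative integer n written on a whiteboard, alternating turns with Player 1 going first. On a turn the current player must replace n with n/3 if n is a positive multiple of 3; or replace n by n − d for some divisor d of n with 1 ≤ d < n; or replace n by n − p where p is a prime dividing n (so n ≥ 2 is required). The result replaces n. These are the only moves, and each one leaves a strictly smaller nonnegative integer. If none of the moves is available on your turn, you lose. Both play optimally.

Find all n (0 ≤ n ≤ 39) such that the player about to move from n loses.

0, 1, 4, 9, 14, 20, 26, 32, 35, 38

Build the W/L table. Terminal = L. A non-terminal position is W if it has a move to some L; otherwise it is L.
n=0: no move → L
n=1: no move → L
n=2: can move to 0, which is L ⇒ W
n=3: can move to 0, which is L ⇒ W
n=4: moves to 2(W), 3(W); every one is W ⇒ L
n=5: can move to 0, which is L ⇒ W
n=6: can move to 4, which is L ⇒ W
n=7: can move to 0, which is L ⇒ W
n=8: can move to 4, which is L ⇒ W
n=9: moves to 3(W), 6(W), 8(W); every one is W ⇒ L
n=10: can move to 9, which is L ⇒ W
n=11: can move to 0, which is L ⇒ W
n=12: can move to 4, which is L ⇒ W
n=13: can move to 0, which is L ⇒ W
n=14: moves to 7(W), 12(W), 13(W); every one is W ⇒ L
n=15: can move to 14, which is L ⇒ W
n=16: can move to 14, which is L ⇒ W
n=17: can move to 0, which is L ⇒ W
n=18: can move to 9, which is L ⇒ W
n=19: can move to 0, which is L ⇒ W
n=20: moves to 10(W), 15(W), 16(W), 18(W), 19(W); every one is W ⇒ L
n=21: can move to 14, which is L ⇒ W
n=22: can move to 20, which is L ⇒ W
n=23: can move to 0, which is L ⇒ W
n=24: can move to 20, which is L ⇒ W
n=25: can move to 20, which is L ⇒ W
n=26: moves to 13(W), 24(W), 25(W); every one is W ⇒ L
n=27: can move to 9, which is L ⇒ W
n=28: can move to 14, which is L ⇒ W
n=29: can move to 0, which is L ⇒ W
n=30: can move to 20, which is L ⇒ W
n=31: can move to 0, which is L ⇒ W
n=32: moves to 16(W), 24(W), 28(W), 30(W), 31(W); every one is W ⇒ L
n=33: can move to 32, which is L ⇒ W
n=34: can move to 32, which is L ⇒ W
n=35: moves to 28(W), 30(W), 34(W); every one is W ⇒ L
n=36: can move to 32, which is L ⇒ W
n=37: can move to 0, which is L ⇒ W
n=38: moves to 19(W), 36(W), 37(W); every one is W ⇒ L
n=39: can move to 26, which is L ⇒ W
Reading off the rows marked L gives the requested list; there are 10 such values of n.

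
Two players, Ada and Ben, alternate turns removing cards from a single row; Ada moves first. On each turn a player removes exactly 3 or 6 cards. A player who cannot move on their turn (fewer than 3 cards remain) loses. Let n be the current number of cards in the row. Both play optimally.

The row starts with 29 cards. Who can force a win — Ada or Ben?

Work bottom-up. With no move the player to move loses. Otherwise the position is W if at least one move leads to an L position for the opponent, and L if every move leads to a W.
n=0: no move → L
n=1: no move → L
n=2: no move → L
n=3: W (go to 0, an L position)
n=4: W (go to 1, an L position)
n=5: W (go to 2, an L position)
n=6: W (go to 0, an L position)
n=7: W (go to 1, an L position)
n=8: W (go to 2, an L position)
n=9: L (options 6(W), 3(W) are all W)
n=10: L (options 7(W), 4(W) are all W)
n=11: L (options 8(W), 5(W) are all W)
n=12: W (go to 9, an L position)
n=13: W (go to 10, an L position)
n=14: W (go to 11, an L position)
n=15: W (go to 9, an L position)
n=16: W (go to 10, an L position)
n=17: W (go to 11, an L position)
n=18: L (options 15(W), 12(W) are all W)
n=19: L (options 16(W), 13(W) are all W)
n=20: L (options 17(W), 14(W) are all W)
n=21: W (go to 18, an L position)
n=22: W (go to 19, an L position)
n=23: W (go to 20, an L position)
n=24: W (go to 18, an L position)
n=25: W (go to 19, an L position)
n=26: W (go to 20, an L position)
n=27: L (options 24(W), 21(W) are all W)
n=28: L (options 25(W), 22(W) are all W)
n=29: L (options 26(W), 23(W) are all W)
The starting position 29 is L: whatever Ada does, the opponent receives a W position.

Ben wins.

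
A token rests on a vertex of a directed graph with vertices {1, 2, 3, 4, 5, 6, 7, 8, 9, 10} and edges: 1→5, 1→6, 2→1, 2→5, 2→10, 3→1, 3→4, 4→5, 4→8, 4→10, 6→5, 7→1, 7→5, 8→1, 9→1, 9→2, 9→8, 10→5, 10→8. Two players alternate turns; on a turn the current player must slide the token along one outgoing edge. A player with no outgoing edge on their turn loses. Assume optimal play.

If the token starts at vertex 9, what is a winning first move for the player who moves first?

Classify positions by backward induction: terminal positions (no move available) are L. From any other position, the mover wins iff some move reaches an L.
Every edge goes from a vertex to one that appears earlier in the order 5, 6, 1, 8, 10, 4, 2, 9, 3, 7, so processing vertices in that order labels each vertex after all of its successors.
5: no outgoing edge → L
6: →5(L), so W
1: →5(L), so W
8: →1(W) only, which is W, so L
10: →8(L), so W
4: →8(L), so W
2: →5(L), so W
9: →8(L), so W
3: →4(W), 1(W) — all W, so L
7: →5(L), so W
From 9, the L positions reachable in one move are: 8.

Move to 8.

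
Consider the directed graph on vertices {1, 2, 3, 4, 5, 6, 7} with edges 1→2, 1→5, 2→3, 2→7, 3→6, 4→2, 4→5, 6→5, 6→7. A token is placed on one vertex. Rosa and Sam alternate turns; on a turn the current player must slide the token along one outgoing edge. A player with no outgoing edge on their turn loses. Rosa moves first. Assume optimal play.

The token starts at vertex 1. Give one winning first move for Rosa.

Classify positions by backward induction: terminal positions (no move available) are L. From any other position, the mover wins iff some move reaches an L.
Every edge goes from a vertex to one that appears earlier in the order 7, 5, 6, 3, 2, 4, 1, so processing vertices in that order labels each vertex after all of its successors.
7: no outgoing edge → L
5: no outgoing edge → L
6: can move to 5, which is L ⇒ W
3: the only move is to 6(W), a W ⇒ L
2: can move to 3, which is L ⇒ W
4: can move to 5, which is L ⇒ W
1: can move to 5, which is L ⇒ W
From 1, the L positions reachable in one move are: 5.

Move to 5.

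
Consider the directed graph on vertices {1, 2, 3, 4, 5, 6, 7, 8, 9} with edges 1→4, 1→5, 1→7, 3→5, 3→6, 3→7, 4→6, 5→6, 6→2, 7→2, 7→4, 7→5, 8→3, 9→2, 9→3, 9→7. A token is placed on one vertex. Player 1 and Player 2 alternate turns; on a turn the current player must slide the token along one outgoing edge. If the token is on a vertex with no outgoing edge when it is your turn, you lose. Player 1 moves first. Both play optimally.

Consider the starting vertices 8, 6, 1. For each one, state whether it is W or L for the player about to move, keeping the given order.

Use the standard recursion: the mover loses at a terminal position; elsewhere, the mover wins exactly when some move hands the opponent an L position.
Every edge goes from a vertex to one that appears earlier in the order 2, 6, 4, 5, 7, 3, 1, 9, 8, so processing vertices in that order labels each vertex after all of its successors.
2: no outgoing edge → L
6: can move to 2, which is L ⇒ W
4: the only move is to 6(W), a W ⇒ L
5: the only move is to 6(W), a W ⇒ L
7: can move to 5, which is L ⇒ W
3: can move to 5, which is L ⇒ W
1: can move to 5, which is L ⇒ W
9: can move to 2, which is L ⇒ W
8: the only move is to 3(W), a W ⇒ L

8: L, 6: W, 1: W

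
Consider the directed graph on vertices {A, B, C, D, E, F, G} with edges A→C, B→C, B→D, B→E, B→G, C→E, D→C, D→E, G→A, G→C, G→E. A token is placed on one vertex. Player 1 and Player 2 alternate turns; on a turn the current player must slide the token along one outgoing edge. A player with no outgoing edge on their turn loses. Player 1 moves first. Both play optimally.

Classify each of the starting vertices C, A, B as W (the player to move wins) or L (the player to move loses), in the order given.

C: W, A: L, B: W

Compute win/loss labels from the base case upward. A position with no move is L. Any other position is W if it can reach an L in one move, else L.
Every edge goes from a vertex to one that appears earlier in the order F, E, C, A, G, D, B, so processing vertices in that order labels each vertex after all of its successors.
F: no outgoing edge → L
E: no outgoing edge → L
C: W (go to E, an L position)
A: L (sole option C(W) is W)
G: W (go to A, an L position)
D: W (go to E, an L position)
B: W (go to E, an L position)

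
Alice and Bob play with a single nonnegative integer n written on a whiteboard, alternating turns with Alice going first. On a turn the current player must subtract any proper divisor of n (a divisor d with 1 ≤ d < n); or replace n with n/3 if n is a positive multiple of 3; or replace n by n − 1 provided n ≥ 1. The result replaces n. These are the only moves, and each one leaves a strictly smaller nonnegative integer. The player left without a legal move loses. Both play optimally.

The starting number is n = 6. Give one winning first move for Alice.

Work bottom-up. With no move the player to move loses. Otherwise the position is W if at least one move leads to an L position for the opponent, and L if every move leads to a W.
n=0: no move → L
n=1: can move to 0, which is L ⇒ W
n=2: the only move is to 1(W), a W ⇒ L
n=3: can move to 2, which is L ⇒ W
n=4: can move to 2, which is L ⇒ W
n=5: the only move is to 4(W), a W ⇒ L
n=6: can move to 2, which is L ⇒ W
From 6, the L positions reachable in one move are: 2, 5. Any move reaching one of these is winning.

Move to 2.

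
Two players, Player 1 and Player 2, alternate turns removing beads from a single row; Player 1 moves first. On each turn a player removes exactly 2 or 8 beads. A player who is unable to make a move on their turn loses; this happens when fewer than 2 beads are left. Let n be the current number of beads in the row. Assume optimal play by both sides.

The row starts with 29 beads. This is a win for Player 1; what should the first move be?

Positions with no move are L. A position that does have a move is losing for the player to move precisely when every available move leads to a winning position for the opponent. Fill in the labels:
n=0: no move → L
n=1: no move → L
n=2: W (go to 0, an L position)
n=3: W (go to 1, an L position)
n=4: L (sole option 2(W) is W)
n=5: L (sole option 3(W) is W)
n=6: W (go to 4, an L position)
n=7: W (go to 5, an L position)
n=8: W (go to 0, an L position)
n=9: W (go to 1, an L position)
n=10: L (options 8(W), 2(W) are all W)
n=11: L (options 9(W), 3(W) are all W)
n=12: W (go to 10, an L position)
n=13: W (go to 11, an L position)
n=14: L (options 12(W), 6(W) are all W)
n=15: L (options 13(W), 7(W) are all W)
n=16: W (go to 14, an L position)
n=17: W (go to 15, an L position)
n=18: W (go to 10, an L position)
n=19: W (go to 11, an L position)
n=20: L (options 18(W), 12(W) are all W)
n=21: L (options 19(W), 13(W) are all W)
n=22: W (go to 20, an L position)
n=23: W (go to 21, an L position)
n=24: L (options 22(W), 16(W) are all W)
n=25: L (options 23(W), 17(W) are all W)
n=26: W (go to 24, an L position)
n=27: W (go to 25, an L position)
n=28: W (go to 20, an L position)
n=29: W (go to 21, an L position)
From 29, the L positions reachable in one move are: 21.

Remove 8, leaving 21.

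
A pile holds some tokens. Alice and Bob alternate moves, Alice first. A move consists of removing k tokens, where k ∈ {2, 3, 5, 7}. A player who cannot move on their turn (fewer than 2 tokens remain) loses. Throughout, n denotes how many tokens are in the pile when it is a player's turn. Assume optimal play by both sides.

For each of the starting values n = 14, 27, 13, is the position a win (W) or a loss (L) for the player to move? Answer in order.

Classify positions by backward induction: terminal positions (no move available) are L. From any other position, the mover wins iff some move reaches an L.
n=0: no move → L
n=1: no move → L
n=2: can move to 0, which is L ⇒ W
n=3: can move to 1, which is L ⇒ W
n=4: can move to 1, which is L ⇒ W
n=5: can move to 0, which is L ⇒ W
n=6: can move to 1, which is L ⇒ W
n=7: can move to 0, which is L ⇒ W
n=8: can move to 1, which is L ⇒ W
n=9: moves to 7(W), 6(W), 4(W), 2(W); every one is W ⇒ L
n=10: moves to 8(W), 7(W), 5(W), 3(W); every one is W ⇒ L
n=11: can move to 9, which is L ⇒ W
n=12: can move to 10, which is L ⇒ W
n=13: can move to 10, which is L ⇒ W
n=14: can move to 9, which is L ⇒ W
n=15: can move to 10, which is L ⇒ W
n=16: can move to 9, which is L ⇒ W
n=17: can move to 10, which is L ⇒ W
n=18: moves to 16(W), 15(W), 13(W), 11(W); every one is W ⇒ L
n=19: moves to 17(W), 16(W), 14(W), 12(W); every one is W ⇒ L
n=20: can move to 18, which is L ⇒ W
n=21: can move to 19, which is L ⇒ W
n=22: can move to 19, which is L ⇒ W
n=23: can move to 18, which is L ⇒ W
n=24: can move to 19, which is L ⇒ W
n=25: can move to 18, which is L ⇒ W
n=26: can move to 19, which is L ⇒ W
n=27: moves to 25(W), 24(W), 22(W), 20(W); every one is W ⇒ L

14: W, 27: L, 13: W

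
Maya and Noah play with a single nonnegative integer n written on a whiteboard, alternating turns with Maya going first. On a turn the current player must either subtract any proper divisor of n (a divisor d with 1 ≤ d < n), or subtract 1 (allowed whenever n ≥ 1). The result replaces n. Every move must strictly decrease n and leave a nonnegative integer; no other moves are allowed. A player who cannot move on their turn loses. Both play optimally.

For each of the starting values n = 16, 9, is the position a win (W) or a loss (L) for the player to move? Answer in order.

Compute win/loss labels from the base case upward. A position with no move is L. Any other position is W if it can reach an L in one move, else L.
n=0: no move → L
n=1: reaches L-position 0 → W
n=2: only reaches 1(W), which is W → L
n=3: reaches L-position 2 → W
n=4: reaches L-position 2 → W
n=5: only reaches 4(W), which is W → L
n=6: reaches L-position 5 → W
n=7: only reaches 6(W), which is W → L
n=8: reaches L-position 7 → W
n=9: only reaches 6(W), 8(W), all W → L
n=10: reaches L-position 5 → W
n=11: only reaches 10(W), which is W → L
n=12: reaches L-position 9 → W
n=13: only reaches 12(W), which is W → L
n=14: reaches L-position 7 → W
n=15: only reaches 10(W), 12(W), 14(W), all W → L
n=16: reaches L-position 15 → W

16: W, 9: L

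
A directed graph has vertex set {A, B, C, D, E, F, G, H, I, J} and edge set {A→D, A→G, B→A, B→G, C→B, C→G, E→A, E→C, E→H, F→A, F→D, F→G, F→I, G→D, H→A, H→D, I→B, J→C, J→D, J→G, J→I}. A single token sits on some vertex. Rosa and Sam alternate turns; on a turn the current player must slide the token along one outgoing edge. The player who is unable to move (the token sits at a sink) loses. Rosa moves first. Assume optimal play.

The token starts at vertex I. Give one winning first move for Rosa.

Move to B.

Work bottom-up. With no move the player to move loses. Otherwise the position is W if at least one move leads to an L position for the opponent, and L if every move leads to a W.
Every edge goes from a vertex to one that appears earlier in the order D, G, A, B, C, I, H, J, E, F, so processing vertices in that order labels each vertex after all of its successors.
D: no outgoing edge → L
G: W (go to D, an L position)
A: W (go to D, an L position)
B: L (options A(W), G(W) are all W)
C: W (go to B, an L position)
I: W (go to B, an L position)
H: W (go to D, an L position)
J: W (go to D, an L position)
E: L (options H(W), C(W), A(W) are all W)
F: W (go to D, an L position)
From I, the L positions reachable in one move are: B.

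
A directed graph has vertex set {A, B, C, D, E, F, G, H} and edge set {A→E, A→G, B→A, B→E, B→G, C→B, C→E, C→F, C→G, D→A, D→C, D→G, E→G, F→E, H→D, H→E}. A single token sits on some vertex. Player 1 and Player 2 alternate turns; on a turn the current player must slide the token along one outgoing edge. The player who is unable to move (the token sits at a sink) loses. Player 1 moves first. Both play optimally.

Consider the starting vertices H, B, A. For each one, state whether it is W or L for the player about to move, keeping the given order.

Work bottom-up. With no move the player to move loses. Otherwise the position is W if at least one move leads to an L position for the opponent, and L if every move leads to a W.
Every edge goes from a vertex to one that appears earlier in the order G, E, A, F, B, C, D, H, so processing vertices in that order labels each vertex after all of its successors.
G: no outgoing edge → L
E: reaches L-position G → W
A: reaches L-position G → W
F: only reaches E(W), which is W → L
B: reaches L-position G → W
C: reaches L-position F → W
D: reaches L-position G → W
H: only reaches D(W), E(W), all W → L

H: L, B: W, A: W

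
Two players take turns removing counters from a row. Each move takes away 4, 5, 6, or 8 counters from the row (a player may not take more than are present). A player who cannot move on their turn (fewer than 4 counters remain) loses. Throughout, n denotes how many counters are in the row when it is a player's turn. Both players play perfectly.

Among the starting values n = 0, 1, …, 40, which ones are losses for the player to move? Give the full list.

0, 1, 2, 3, 12, 13, 14, 15, 24, 25, 26, 27, 36, 37, 38, 39

Positions with no move are L. A position that does have a move is losing for the player to move precisely when every available move leads to a winning position for the opponent. Fill in the labels:
n=0: no move → L
n=1: no move → L
n=2: no move → L
n=3: no move → L
n=4: reaches L-position 0 → W
n=5: reaches L-position 1 → W
n=6: reaches L-position 2 → W
n=7: reaches L-position 3 → W
n=8: reaches L-position 3 → W
n=9: reaches L-position 3 → W
n=10: reaches L-position 2 → W
n=11: reaches L-position 3 → W
n=12: only reaches 8(W), 7(W), 6(W), 4(W), all W → L
n=13: only reaches 9(W), 8(W), 7(W), 5(W), all W → L
n=14: only reaches 10(W), 9(W), 8(W), 6(W), all W → L
n=15: only reaches 11(W), 10(W), 9(W), 7(W), all W → L
n=16: reaches L-position 12 → W
n=17: reaches L-position 13 → W
n=18: reaches L-position 14 → W
n=19: reaches L-position 15 → W
n=20: reaches L-position 15 → W
n=21: reaches L-position 15 → W
n=22: reaches L-position 14 → W
n=23: reaches L-position 15 → W
n=24: only reaches 20(W), 19(W), 18(W), 16(W), all W → L
n=25: only reaches 21(W), 20(W), 19(W), 17(W), all W → L
n=26: only reaches 22(W), 21(W), 20(W), 18(W), all W → L
n=27: only reaches 23(W), 22(W), 21(W), 19(W), all W → L
n=28: reaches L-position 24 → W
n=29: reaches L-position 25 → W
n=30: reaches L-position 26 → W
n=31: reaches L-position 27 → W
n=32: reaches L-position 27 → W
n=33: reaches L-position 27 → W
n=34: reaches L-position 26 → W
n=35: reaches L-position 27 → W
n=36: only reaches 32(W), 31(W), 30(W), 28(W), all W → L
n=37: only reaches 33(W), 32(W), 31(W), 29(W), all W → L
n=38: only reaches 34(W), 33(W), 32(W), 30(W), all W → L
n=39: only reaches 35(W), 34(W), 33(W), 31(W), all W → L
n=40: reaches L-position 36 → W
The losing starting values of n are exactly the entries labelled L in this table (16 of them).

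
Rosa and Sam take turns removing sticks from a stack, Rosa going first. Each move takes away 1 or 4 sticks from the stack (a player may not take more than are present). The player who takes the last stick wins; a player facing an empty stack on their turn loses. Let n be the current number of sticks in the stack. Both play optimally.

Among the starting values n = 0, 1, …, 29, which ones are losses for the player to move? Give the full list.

0, 2, 5, 7, 10, 12, 15, 17, 20, 22, 25, 27

Build the W/L table. Terminal = L. A non-terminal position is W if it has a move to some L; otherwise it is L.
n=0: no move → L
n=1: W (go to 0, an L position)
n=2: L (sole option 1(W) is W)
n=3: W (go to 2, an L position)
n=4: W (go to 0, an L position)
n=5: L (options 4(W), 1(W) are all W)
n=6: W (go to 5, an L position)
n=7: L (options 6(W), 3(W) are all W)
n=8: W (go to 7, an L position)
n=9: W (go to 5, an L position)
n=10: L (options 9(W), 6(W) are all W)
n=11: W (go to 10, an L position)
n=12: L (options 11(W), 8(W) are all W)
n=13: W (go to 12, an L position)
n=14: W (go to 10, an L position)
n=15: L (options 14(W), 11(W) are all W)
n=16: W (go to 15, an L position)
n=17: L (options 16(W), 13(W) are all W)
n=18: W (go to 17, an L position)
n=19: W (go to 15, an L position)
n=20: L (options 19(W), 16(W) are all W)
n=21: W (go to 20, an L position)
n=22: L (options 21(W), 18(W) are all W)
n=23: W (go to 22, an L position)
n=24: W (go to 20, an L position)
n=25: L (options 24(W), 21(W) are all W)
n=26: W (go to 25, an L position)
n=27: L (options 26(W), 23(W) are all W)
n=28: W (go to 27, an L position)
n=29: W (go to 25, an L position)
Reading off the rows marked L gives the requested list; there are 12 such values of n.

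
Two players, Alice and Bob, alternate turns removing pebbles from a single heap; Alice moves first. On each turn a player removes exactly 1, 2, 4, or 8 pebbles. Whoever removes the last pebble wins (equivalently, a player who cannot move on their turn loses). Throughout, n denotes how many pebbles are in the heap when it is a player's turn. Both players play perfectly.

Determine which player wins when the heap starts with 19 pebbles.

Compute win/loss labels from the base case upward. A position with no move is L. Any other position is W if it can reach an L in one move, else L.
n=0: no move → L
n=1: W (go to 0, an L position)
n=2: W (go to 0, an L position)
n=3: L (options 2(W), 1(W) are all W)
n=4: W (go to 3, an L position)
n=5: W (go to 3, an L position)
n=6: L (options 5(W), 4(W), 2(W) are all W)
n=7: W (go to 6, an L position)
n=8: W (go to 6, an L position)
n=9: L (options 8(W), 7(W), 5(W), 1(W) are all W)
n=10: W (go to 9, an L position)
n=11: W (go to 9, an L position)
n=12: L (options 11(W), 10(W), 8(W), 4(W) are all W)
n=13: W (go to 12, an L position)
n=14: W (go to 12, an L position)
n=15: L (options 14(W), 13(W), 11(W), 7(W) are all W)
n=16: W (go to 15, an L position)
n=17: W (go to 15, an L position)
n=18: L (options 17(W), 16(W), 14(W), 10(W) are all W)
n=19: W (go to 18, an L position)
From 19 Alice can remove 1, leaving 18, reaching an L position.

Alice wins.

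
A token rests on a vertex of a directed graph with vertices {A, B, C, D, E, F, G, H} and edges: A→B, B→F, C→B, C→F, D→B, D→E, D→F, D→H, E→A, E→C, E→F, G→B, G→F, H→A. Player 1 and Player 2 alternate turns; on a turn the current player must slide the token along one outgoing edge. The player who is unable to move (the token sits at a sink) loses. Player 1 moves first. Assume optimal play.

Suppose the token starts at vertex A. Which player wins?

Player 2 wins.

Positions with no move are L. A position that does have a move is losing for the player to move precisely when every available move leads to a winning position for the opponent. Fill in the labels:
Every edge goes from a vertex to one that appears earlier in the order F, B, G, C, A, E, H, D, so processing vertices in that order labels each vertex after all of its successors.
F: no outgoing edge → L
B: can move to F, which is L ⇒ W
G: can move to F, which is L ⇒ W
C: can move to F, which is L ⇒ W
A: the only move is to B(W), a W ⇒ L
E: can move to A, which is L ⇒ W
H: can move to A, which is L ⇒ W
D: can move to F, which is L ⇒ W
The starting position A is L: whatever Player 1 does, the opponent receives a W position.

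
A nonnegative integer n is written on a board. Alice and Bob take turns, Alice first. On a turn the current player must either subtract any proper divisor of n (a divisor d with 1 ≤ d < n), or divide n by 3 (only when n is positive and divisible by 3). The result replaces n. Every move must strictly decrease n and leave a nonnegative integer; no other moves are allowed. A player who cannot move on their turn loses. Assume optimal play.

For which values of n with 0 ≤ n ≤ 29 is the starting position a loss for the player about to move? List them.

Classify positions by backward induction: terminal positions (no move available) are L. From any other position, the mover wins iff some move reaches an L.
n=0: no move → L
n=1: no move → L
n=2: can move to 1, which is L ⇒ W
n=3: can move to 1, which is L ⇒ W
n=4: moves to 2(W), 3(W); every one is W ⇒ L
n=5: can move to 4, which is L ⇒ W
n=6: can move to 4, which is L ⇒ W
n=7: the only move is to 6(W), a W ⇒ L
n=8: can move to 4, which is L ⇒ W
n=9: moves to 3(W), 6(W), 8(W); every one is W ⇒ L
n=10: can move to 9, which is L ⇒ W
n=11: the only move is to 10(W), a W ⇒ L
n=12: can move to 4, which is L ⇒ W
n=13: the only move is to 12(W), a W ⇒ L
n=14: can move to 7, which is L ⇒ W
n=15: moves to 5(W), 10(W), 12(W), 14(W); every one is W ⇒ L
n=16: can move to 15, which is L ⇒ W
n=17: the only move is to 16(W), a W ⇒ L
n=18: can move to 9, which is L ⇒ W
n=19: the only move is to 18(W), a W ⇒ L
n=20: can move to 15, which is L ⇒ W
n=21: can move to 7, which is L ⇒ W
n=22: can move to 11, which is L ⇒ W
n=23: the only move is to 22(W), a W ⇒ L
n=24: can move to 23, which is L ⇒ W
n=25: moves to 20(W), 24(W); every one is W ⇒ L
n=26: can move to 13, which is L ⇒ W
n=27: can move to 9, which is L ⇒ W
n=28: moves to 14(W), 21(W), 24(W), 26(W), 27(W); every one is W ⇒ L
n=29: can move to 28, which is L ⇒ W
The losing starting values of n are exactly the entries labelled L in this table (13 of them).

0, 1, 4, 7, 9, 11, 13, 15, 17, 19, 23, 25, 28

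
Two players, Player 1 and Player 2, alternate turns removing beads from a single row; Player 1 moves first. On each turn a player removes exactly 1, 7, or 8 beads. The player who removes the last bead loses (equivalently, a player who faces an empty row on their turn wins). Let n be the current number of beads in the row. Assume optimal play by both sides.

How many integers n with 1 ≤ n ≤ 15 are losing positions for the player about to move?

Build the W/L table. Terminal = W. A non-terminal position is W if it has a move to some L; otherwise it is L.
n=0: no move; the opponent has just taken the last bead and therefore loses → W
n=1: the only move is to 0(W), a W ⇒ L
n=2: can move to 1, which is L ⇒ W
n=3: the only move is to 2(W), a W ⇒ L
n=4: can move to 3, which is L ⇒ W
n=5: the only move is to 4(W), a W ⇒ L
n=6: can move to 5, which is L ⇒ W
n=7: moves to 6(W), 0(W); every one is W ⇒ L
n=8: can move to 7, which is L ⇒ W
n=9: can move to 1, which is L ⇒ W
n=10: can move to 3, which is L ⇒ W
n=11: can move to 3, which is L ⇒ W
n=12: can move to 5, which is L ⇒ W
n=13: can move to 5, which is L ⇒ W
n=14: can move to 7, which is L ⇒ W
n=15: can move to 7, which is L ⇒ W
L entries with 1 ≤ n ≤ 15 (the range starts at n=1): n = 1, 3, 5, 7; that makes 4.

4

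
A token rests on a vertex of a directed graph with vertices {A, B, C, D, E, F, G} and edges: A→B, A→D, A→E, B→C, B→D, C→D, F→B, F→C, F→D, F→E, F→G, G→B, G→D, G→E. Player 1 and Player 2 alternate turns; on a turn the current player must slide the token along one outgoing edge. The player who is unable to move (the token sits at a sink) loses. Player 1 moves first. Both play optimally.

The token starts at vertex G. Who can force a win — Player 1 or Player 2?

Work bottom-up. With no move the player to move loses. Otherwise the position is W if at least one move leads to an L position for the opponent, and L if every move leads to a W.
Every edge goes from a vertex to one that appears earlier in the order E, D, C, B, G, F, A, so processing vertices in that order labels each vertex after all of its successors.
E: no outgoing edge → L
D: no outgoing edge → L
C: reaches L-position D → W
B: reaches L-position D → W
G: reaches L-position D → W
F: reaches L-position D → W
A: reaches L-position D → W
The starting position G is W: Player 1 should move to D, handing over an L position.

Player 1 wins.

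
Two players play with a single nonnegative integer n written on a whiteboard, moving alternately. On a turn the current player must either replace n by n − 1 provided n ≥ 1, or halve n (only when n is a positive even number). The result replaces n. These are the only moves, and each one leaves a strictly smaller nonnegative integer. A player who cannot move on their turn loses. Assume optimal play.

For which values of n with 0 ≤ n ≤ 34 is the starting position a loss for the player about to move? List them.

0, 2, 5, 7, 9, 11, 13, 15, 17, 19, 21, 23, 25, 27, 29, 31, 33

Classify positions by backward induction: terminal positions (no move available) are L. From any other position, the mover wins iff some move reaches an L.
n=0: no move → L
n=1: can move to 0, which is L ⇒ W
n=2: the only move is to 1(W), a W ⇒ L
n=3: can move to 2, which is L ⇒ W
n=4: can move to 2, which is L ⇒ W
n=5: the only move is to 4(W), a W ⇒ L
n=6: can move to 5, which is L ⇒ W
n=7: the only move is to 6(W), a W ⇒ L
n=8: can move to 7, which is L ⇒ W
n=9: the only move is to 8(W), a W ⇒ L
n=10: can move to 5, which is L ⇒ W
n=11: the only move is to 10(W), a W ⇒ L
n=12: can move to 11, which is L ⇒ W
n=13: the only move is to 12(W), a W ⇒ L
n=14: can move to 7, which is L ⇒ W
n=15: the only move is to 14(W), a W ⇒ L
n=16: can move to 15, which is L ⇒ W
n=17: the only move is to 16(W), a W ⇒ L
n=18: can move to 9, which is L ⇒ W
n=19: the only move is to 18(W), a W ⇒ L
n=20: can move to 19, which is L ⇒ W
n=21: the only move is to 20(W), a W ⇒ L
n=22: can move to 11, which is L ⇒ W
n=23: the only move is to 22(W), a W ⇒ L
n=24: can move to 23, which is L ⇒ W
n=25: the only move is to 24(W), a W ⇒ L
n=26: can move to 13, which is L ⇒ W
n=27: the only move is to 26(W), a W ⇒ L
n=28: can move to 27, which is L ⇒ W
n=29: the only move is to 28(W), a W ⇒ L
n=30: can move to 15, which is L ⇒ W
n=31: the only move is to 30(W), a W ⇒ L
n=32: can move to 31, which is L ⇒ W
n=33: the only move is to 32(W), a W ⇒ L
n=34: can move to 17, which is L ⇒ W
Reading off the rows marked L gives the requested list; there are 17 such values of n.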